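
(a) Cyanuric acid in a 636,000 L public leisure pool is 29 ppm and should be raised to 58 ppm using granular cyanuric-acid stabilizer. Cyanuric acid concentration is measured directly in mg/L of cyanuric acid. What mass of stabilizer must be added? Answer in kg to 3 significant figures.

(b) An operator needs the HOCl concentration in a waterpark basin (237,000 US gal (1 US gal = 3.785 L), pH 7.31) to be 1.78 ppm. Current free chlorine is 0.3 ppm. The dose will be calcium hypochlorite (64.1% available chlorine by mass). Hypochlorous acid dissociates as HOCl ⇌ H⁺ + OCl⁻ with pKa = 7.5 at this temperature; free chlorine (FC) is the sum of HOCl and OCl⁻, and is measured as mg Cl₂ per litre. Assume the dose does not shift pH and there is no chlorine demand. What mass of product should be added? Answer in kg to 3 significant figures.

(a) CYA to add: (58 − 29) = 29 mg/L × 636,000 L = 18,440 g cyanuric acid.

(b) Volume: 237,000 US gal × 3.785 L/gal = 897,045 L.
(b) [OCl⁻]/[HOCl] = 10^(pH − pKa) = 10^(7.31 − 7.5) = 0.6457; fraction as HOCl = 1/(1 + 0.6457) = 0.6077.
(b) Free chlorine required for 1.78 ppm HOCl: 1.78 / 0.6077 = 2.929 ppm.
(b) FC to add: 2.929 − 0.3 = 2.629 mg/L as Cl₂.
(b) Cl₂ equivalent: 2.629 mg/L × 897,045 L = 2359 g.
(b) Product at 64.1% available Cl: 2359 / 0.641 = 3680 g.

(a) 18.4 kg; (b) 3.68 kg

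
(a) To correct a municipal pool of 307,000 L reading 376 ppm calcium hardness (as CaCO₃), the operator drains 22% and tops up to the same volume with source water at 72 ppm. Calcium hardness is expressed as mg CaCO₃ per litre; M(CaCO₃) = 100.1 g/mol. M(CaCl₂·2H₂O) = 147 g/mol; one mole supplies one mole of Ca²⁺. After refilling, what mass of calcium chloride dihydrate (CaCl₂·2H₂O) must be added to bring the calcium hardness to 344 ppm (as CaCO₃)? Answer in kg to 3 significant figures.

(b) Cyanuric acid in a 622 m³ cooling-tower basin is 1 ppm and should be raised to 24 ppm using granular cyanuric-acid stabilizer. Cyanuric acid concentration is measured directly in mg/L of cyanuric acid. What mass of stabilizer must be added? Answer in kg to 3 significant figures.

(a) After draining 22% and refilling: 376 × 0.78 + 72 × 0.22 = 309.12 ppm.
(a) Deficit to target: 344 − 309.12 = 34.88 mg/L.
(a) As CaCO₃: 34.88 mg/L × 307,000 L = 10,710 g; ÷ 100.1 = 107 mol Ca²⁺.
(a) Mass: 107 × 147 = 15,730 g.

(b) Volume: 622 m³ = 622,000 L.
(b) CYA to add: (24 − 1) = 23 mg/L × 622,000 L = 14,310 g cyanuric acid.

(a) 15.7 kg; (b) 14.3 kg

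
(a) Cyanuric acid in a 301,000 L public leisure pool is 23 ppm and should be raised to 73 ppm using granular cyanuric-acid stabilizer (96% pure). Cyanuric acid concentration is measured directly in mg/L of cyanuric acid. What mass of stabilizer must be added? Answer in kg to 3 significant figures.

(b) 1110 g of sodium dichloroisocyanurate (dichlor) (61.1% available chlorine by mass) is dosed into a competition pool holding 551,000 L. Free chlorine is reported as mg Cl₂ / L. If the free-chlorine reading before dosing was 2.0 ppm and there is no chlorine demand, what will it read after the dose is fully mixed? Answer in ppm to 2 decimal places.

(a) CYA to add: (73 − 23) = 50 mg/L × 301,000 L = 15,050 g cyanuric acid.
(a) At 96% purity: 15,050 / 0.96 = 15,680 g product.

(b) Available chlorine delivered: 1110 g × 0.611 = 678.2 g as Cl₂.
(b) Concentration rise: 678.2 g / 551,000 L = 1.231 mg/L = 1.23 ppm.
(b) Final FC: 2.0 + 1.23 = 3.23 ppm.

(a) 15.7 kg; (b) 3.23 ppm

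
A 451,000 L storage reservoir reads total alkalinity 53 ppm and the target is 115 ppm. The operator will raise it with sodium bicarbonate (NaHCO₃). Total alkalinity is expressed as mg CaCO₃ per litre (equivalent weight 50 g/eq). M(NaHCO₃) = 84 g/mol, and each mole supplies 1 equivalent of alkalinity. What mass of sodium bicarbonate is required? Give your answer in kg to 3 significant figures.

Alkalinity to add: (115 − 53) = 62 mg/L as CaCO₃ × 451,000 L = 27,960 g as CaCO₃.
Equivalents: 27,960 g ÷ 50 g/eq = 559.2 eq.
NaHCO₃ supplies 1 eq per mole → 559.2 mol.
Mass: 559.2 mol × 84 g/mol = 46,980 g.

47.0 kg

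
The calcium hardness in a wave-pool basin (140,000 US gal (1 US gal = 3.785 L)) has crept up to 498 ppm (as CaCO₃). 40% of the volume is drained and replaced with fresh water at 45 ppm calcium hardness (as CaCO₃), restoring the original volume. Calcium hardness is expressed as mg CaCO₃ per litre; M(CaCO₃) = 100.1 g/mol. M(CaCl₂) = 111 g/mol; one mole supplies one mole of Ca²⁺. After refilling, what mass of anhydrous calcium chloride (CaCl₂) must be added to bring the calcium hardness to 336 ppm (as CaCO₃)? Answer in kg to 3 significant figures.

11.3 kg

Volume: 140,000 US gal × 3.785 L/gal = 529,900 L.
After draining 40% and refilling: 498 × 0.60 + 45 × 0.40 = 316.8 ppm.
Deficit to target: 336 − 316.8 = 19.2 mg/L.
As CaCO₃: 19.2 mg/L × 529,900 L = 10,170 g; ÷ 100.1 = 101.6 mol Ca²⁺.
Mass: 101.6 × 111 = 11,280 g.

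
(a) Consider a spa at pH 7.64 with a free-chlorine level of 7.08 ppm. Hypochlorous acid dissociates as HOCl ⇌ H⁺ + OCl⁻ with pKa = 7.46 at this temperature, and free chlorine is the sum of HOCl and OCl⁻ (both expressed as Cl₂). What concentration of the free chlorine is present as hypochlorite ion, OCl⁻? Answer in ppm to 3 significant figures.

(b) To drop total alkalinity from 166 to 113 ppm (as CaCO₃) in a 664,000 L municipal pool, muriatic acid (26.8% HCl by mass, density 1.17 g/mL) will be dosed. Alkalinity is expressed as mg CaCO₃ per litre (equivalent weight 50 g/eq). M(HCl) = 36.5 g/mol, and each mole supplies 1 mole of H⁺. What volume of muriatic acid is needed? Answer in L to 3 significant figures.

(a) 4.26 ppm; (b) 81.9 L

(a) [OCl⁻]/[HOCl] = 10^(pH − pKa) = 10^(7.64 − 7.46) = 10^0.18 = 1.514.
(a) Fraction as HOCl = 1 / (1 + 1.514) = 0.3978.
(a) OCl⁻ = (1 − 0.3978) × 7.08 ppm = 4.263 ppm.

(b) Alkalinity to neutralize: (166 − 113) = 53 mg/L as CaCO₃ × 664,000 L = 35,190 g as CaCO₃.
(b) Equivalents of H⁺ required: 35,190 ÷ 50 g/eq = 703.8 eq = 703.8 mol HCl.
(b) Mass of HCl: 703.8 × 36.5 = 25,690 g.
(b) Mass of 26.8% solution: 25,690 / 0.268 = 95,860 g.
(b) Volume: 95,860 g ÷ 1.17 g/mL = 81,930 mL.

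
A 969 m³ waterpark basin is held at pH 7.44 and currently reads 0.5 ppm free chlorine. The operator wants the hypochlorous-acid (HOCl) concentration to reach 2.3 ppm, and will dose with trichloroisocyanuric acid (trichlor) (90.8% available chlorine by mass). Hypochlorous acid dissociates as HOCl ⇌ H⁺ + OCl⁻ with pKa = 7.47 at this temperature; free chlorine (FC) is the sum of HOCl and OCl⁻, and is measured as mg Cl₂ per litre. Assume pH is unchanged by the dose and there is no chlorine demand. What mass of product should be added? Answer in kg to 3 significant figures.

Volume: 969 m³ = 969,000 L.
[OCl⁻]/[HOCl] = 10^(pH − pKa) = 10^(7.44 − 7.47) = 0.9333; fraction as HOCl = 1/(1 + 0.9333) = 0.5173.
Free chlorine required for 2.3 ppm HOCl: 2.3 / 0.5173 = 4.446 ppm.
FC to add: 4.446 − 0.5 = 3.946 mg/L as Cl₂.
Cl₂ equivalent: 3.946 mg/L × 969,000 L = 3824 g.
Product at 90.8% available Cl: 3824 / 0.908 = 4212 g.

4.21 kg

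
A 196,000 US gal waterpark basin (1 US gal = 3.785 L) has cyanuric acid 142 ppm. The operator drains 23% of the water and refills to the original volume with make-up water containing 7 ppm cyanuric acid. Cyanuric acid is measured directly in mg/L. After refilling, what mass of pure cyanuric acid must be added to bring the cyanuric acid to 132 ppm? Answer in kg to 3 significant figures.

15.6 kg

Volume: 196,000 US gal × 3.785 L/gal = 741,860 L.
After draining 23% and refilling: 142 × 0.77 + 7 × 0.23 = 110.95 ppm.
Deficit to target: 132 − 110.95 = 21.05 mg/L.
Mass: 21.05 mg/L × 741,860 L = 15,620 g cyanuric acid.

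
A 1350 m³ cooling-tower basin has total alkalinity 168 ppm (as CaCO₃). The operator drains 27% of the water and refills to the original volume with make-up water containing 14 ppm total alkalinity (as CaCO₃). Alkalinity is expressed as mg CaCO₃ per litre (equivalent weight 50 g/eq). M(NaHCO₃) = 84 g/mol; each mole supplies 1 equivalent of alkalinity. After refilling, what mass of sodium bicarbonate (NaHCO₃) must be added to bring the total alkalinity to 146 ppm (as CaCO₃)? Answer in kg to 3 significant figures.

44.4 kg

Volume: 1350 m³ = 1,350,000 L.
After draining 27% and refilling: 168 × 0.73 + 14 × 0.27 = 126.42 ppm.
Deficit to target: 146 − 126.42 = 19.58 mg/L.
As CaCO₃: 19.58 mg/L × 1,350,000 L = 26,430 g; ÷ 50 g/eq ÷ 1 = 528.7 mol NaHCO₃.
Mass: 528.7 × 84 = 44,410 g.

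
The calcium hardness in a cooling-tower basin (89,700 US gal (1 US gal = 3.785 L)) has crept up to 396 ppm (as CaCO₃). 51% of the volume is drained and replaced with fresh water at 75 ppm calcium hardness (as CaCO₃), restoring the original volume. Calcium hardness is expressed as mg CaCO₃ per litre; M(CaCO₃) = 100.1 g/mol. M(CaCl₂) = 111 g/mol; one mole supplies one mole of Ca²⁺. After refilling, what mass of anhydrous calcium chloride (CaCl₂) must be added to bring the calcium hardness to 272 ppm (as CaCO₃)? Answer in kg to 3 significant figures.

Volume: 89,700 US gal × 3.785 L/gal = 339,514 L.
After draining 51% and refilling: 396 × 0.49 + 75 × 0.51 = 232.29 ppm.
Deficit to target: 272 − 232.29 = 39.71 mg/L.
As CaCO₃: 39.71 mg/L × 339,514 L = 13,480 g; ÷ 100.1 = 134.7 mol Ca²⁺.
Mass: 134.7 × 111 = 14,950 g.

15.0 kg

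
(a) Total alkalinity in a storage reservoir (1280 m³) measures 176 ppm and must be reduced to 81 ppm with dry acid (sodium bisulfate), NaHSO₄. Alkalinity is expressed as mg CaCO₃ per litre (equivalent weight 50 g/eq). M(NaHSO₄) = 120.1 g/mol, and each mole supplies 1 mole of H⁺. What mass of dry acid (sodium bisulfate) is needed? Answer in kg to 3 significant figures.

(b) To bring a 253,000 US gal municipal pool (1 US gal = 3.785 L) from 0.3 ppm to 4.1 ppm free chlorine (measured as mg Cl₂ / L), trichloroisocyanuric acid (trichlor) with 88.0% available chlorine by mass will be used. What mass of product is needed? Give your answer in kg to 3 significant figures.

(a) Volume: 1280 m³ = 1,280,000 L.
(a) Alkalinity to neutralize: (176 − 81) = 95 mg/L as CaCO₃ × 1,280,000 L = 121,600 g as CaCO₃.
(a) Equivalents of H⁺ required: 121,600 ÷ 50 g/eq = 2432 eq = 2432 mol NaHSO₄.
(a) Mass of NaHSO₄: 2432 × 120.1 = 292,100 g.

(b) Volume: 253,000 US gal × 3.785 L/gal = 957,605 L.
(b) Chlorine deficit: 4.1 − 0.3 = 3.8 ppm = 3.8 mg/L as Cl₂.
(b) Cl₂ equivalent needed: 3.8 mg/L × 957,605 L = 3,639,000 mg = 3639 g.
(b) Product at 88.0% available chlorine: 3639 / 0.88 = 4135 g.

(a) 292 kg; (b) 4.14 kg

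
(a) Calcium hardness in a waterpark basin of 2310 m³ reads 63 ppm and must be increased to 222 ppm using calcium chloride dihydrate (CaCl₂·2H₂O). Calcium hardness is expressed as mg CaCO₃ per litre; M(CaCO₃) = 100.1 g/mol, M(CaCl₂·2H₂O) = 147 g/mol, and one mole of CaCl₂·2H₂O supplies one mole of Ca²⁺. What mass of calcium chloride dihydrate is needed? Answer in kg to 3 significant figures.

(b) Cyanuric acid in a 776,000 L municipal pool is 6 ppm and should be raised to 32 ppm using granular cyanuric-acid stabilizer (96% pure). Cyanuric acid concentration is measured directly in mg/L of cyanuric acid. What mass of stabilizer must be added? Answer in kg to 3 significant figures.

(a) 539 kg; (b) 21.0 kg

(a) Volume: 2310 m³ = 2,310,000 L.
(a) Hardness to add: (222 − 63) = 159 mg/L as CaCO₃ × 2,310,000 L = 367,300 g as CaCO₃.
(a) Moles of Ca²⁺ (1 mol Ca²⁺ ≡ 1 mol CaCO₃): 367,300 / 100.1 g/mol = 3669 mol.
(a) Mass of CaCl₂·2H₂O: 3669 × 147 = 539,400 g.

(b) CYA to add: (32 − 6) = 26 mg/L × 776,000 L = 20,180 g cyanuric acid.
(b) At 96% purity: 20,180 / 0.96 = 21,020 g product.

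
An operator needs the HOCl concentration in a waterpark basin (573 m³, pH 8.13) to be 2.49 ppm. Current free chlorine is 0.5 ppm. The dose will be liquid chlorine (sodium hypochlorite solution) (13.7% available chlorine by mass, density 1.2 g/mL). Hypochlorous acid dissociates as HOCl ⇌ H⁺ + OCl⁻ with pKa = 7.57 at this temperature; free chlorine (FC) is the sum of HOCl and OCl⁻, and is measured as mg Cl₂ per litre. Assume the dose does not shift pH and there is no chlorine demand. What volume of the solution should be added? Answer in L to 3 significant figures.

Volume: 573 m³ = 573,000 L.
[OCl⁻]/[HOCl] = 10^(pH − pKa) = 10^(8.13 − 7.57) = 3.631; fraction as HOCl = 1/(1 + 3.631) = 0.2159.
Free chlorine required for 2.49 ppm HOCl: 2.49 / 0.2159 = 11.53 ppm.
FC to add: 11.53 − 0.5 = 11.03 mg/L as Cl₂.
Cl₂ equivalent: 11.03 mg/L × 573,000 L = 6321 g.
Product at 13.7% available Cl: 6321 / 0.137 = 46,140 g.
Volume: 46,140 g ÷ 1.2 g/mL = 38,450 mL.

38.4 L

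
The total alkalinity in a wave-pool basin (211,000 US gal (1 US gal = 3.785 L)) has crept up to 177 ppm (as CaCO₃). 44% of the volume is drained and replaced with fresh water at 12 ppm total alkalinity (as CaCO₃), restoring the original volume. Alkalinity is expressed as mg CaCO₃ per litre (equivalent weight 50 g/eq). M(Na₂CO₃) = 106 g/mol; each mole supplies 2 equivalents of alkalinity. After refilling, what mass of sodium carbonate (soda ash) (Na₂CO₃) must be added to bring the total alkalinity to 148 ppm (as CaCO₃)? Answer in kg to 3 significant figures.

Volume: 211,000 US gal × 3.785 L/gal = 798,635 L.
After draining 44% and refilling: 177 × 0.56 + 12 × 0.44 = 104.4 ppm.
Deficit to target: 148 − 104.4 = 43.6 mg/L.
As CaCO₃: 43.6 mg/L × 798,635 L = 34,820 g; ÷ 50 g/eq ÷ 2 = 348.2 mol Na₂CO₃.
Mass: 348.2 × 106 = 36,910 g.

36.9 kg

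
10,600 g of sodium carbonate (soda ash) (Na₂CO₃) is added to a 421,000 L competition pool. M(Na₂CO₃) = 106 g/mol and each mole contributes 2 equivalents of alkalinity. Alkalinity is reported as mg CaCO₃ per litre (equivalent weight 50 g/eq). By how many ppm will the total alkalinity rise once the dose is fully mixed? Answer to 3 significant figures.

23.8 ppm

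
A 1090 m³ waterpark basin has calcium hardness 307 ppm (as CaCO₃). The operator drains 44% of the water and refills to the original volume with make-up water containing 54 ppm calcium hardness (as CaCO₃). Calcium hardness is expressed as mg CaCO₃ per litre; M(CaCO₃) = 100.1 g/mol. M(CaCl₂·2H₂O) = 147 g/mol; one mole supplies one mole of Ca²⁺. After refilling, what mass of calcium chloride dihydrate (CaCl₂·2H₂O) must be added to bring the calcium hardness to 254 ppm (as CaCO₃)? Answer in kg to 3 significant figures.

93.4 kg

Volume: 1090 m³ = 1,090,000 L.
After draining 44% and refilling: 307 × 0.56 + 54 × 0.44 = 195.68 ppm.
Deficit to target: 254 − 195.68 = 58.32 mg/L.
As CaCO₃: 58.32 mg/L × 1,090,000 L = 63,570 g; ÷ 100.1 = 635.1 mol Ca²⁺.
Mass: 635.1 × 147 = 93,350 g.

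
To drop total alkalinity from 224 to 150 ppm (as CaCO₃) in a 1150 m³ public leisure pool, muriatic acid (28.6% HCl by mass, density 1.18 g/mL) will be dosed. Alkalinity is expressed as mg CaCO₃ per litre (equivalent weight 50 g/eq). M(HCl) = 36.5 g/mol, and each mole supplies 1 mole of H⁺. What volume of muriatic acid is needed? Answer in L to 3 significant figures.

Volume: 1150 m³ = 1,150,000 L.
Alkalinity to neutralize: (224 − 150) = 74 mg/L as CaCO₃ × 1,150,000 L = 85,100 g as CaCO₃.
Equivalents of H⁺ required: 85,100 ÷ 50 g/eq = 1702 eq = 1702 mol HCl.
Mass of HCl: 1702 × 36.5 = 62,120 g.
Mass of 28.6% solution: 62,120 / 0.286 = 217,200 g.
Volume: 217,200 g ÷ 1.18 g/mL = 184,100 mL.

184 L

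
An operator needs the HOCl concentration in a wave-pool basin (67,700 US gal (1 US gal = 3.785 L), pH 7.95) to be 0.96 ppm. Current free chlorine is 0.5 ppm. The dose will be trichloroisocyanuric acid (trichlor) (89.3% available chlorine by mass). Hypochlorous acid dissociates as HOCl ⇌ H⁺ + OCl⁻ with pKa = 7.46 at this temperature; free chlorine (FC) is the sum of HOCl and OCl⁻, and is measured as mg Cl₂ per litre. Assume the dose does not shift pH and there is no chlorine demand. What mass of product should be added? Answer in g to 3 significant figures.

Volume: 67,700 US gal × 3.785 L/gal = 256,244 L.
[OCl⁻]/[HOCl] = 10^(pH − pKa) = 10^(7.95 − 7.46) = 3.09; fraction as HOCl = 1/(1 + 3.09) = 0.2445.
Free chlorine required for 0.96 ppm HOCl: 0.96 / 0.2445 = 3.927 ppm.
FC to add: 3.927 − 0.5 = 3.427 mg/L as Cl₂.
Cl₂ equivalent: 3.427 mg/L × 256,244 L = 878.1 g.
Product at 89.3% available Cl: 878.1 / 0.893 = 983.3 g.

983 g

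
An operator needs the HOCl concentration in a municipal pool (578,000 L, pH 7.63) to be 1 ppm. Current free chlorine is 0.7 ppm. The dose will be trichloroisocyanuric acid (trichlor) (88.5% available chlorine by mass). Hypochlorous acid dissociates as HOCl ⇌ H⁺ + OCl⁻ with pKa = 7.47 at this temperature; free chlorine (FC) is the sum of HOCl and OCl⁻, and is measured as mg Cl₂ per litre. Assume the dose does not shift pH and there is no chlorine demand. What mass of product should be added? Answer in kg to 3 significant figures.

[OCl⁻]/[HOCl] = 10^(pH − pKa) = 10^(7.63 − 7.47) = 1.445; fraction as HOCl = 1/(1 + 1.445) = 0.4089.
Free chlorine required for 1 ppm HOCl: 1 / 0.4089 = 2.445 ppm.
FC to add: 2.445 − 0.7 = 1.745 mg/L as Cl₂.
Cl₂ equivalent: 1.745 mg/L × 578,000 L = 1009 g.
Product at 88.5% available Cl: 1009 / 0.885 = 1140 g.

1.14 kg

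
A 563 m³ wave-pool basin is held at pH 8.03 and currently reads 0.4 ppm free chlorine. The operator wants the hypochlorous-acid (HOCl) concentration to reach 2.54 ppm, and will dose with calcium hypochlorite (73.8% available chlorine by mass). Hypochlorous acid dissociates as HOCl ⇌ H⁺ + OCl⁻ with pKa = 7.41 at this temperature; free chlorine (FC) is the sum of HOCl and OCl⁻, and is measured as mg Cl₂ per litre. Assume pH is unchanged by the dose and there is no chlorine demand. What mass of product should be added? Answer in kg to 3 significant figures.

Volume: 563 m³ = 563,000 L.
[OCl⁻]/[HOCl] = 10^(pH − pKa) = 10^(8.03 − 7.41) = 4.169; fraction as HOCl = 1/(1 + 4.169) = 0.1935.
Free chlorine required for 2.54 ppm HOCl: 2.54 / 0.1935 = 13.13 ppm.
FC to add: 13.13 − 0.4 = 12.73 mg/L as Cl₂.
Cl₂ equivalent: 12.73 mg/L × 563,000 L = 7166 g.
Product at 73.8% available Cl: 7166 / 0.738 = 9710 g.

9.71 kg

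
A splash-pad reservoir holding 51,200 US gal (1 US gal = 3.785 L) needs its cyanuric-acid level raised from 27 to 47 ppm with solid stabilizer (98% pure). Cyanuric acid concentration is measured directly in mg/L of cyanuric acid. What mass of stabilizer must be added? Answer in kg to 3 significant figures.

Volume: 51,200 US gal × 3.785 L/gal = 193,792 L.
CYA to add: (47 − 27) = 20 mg/L × 193,792 L = 3876 g cyanuric acid.
At 98% purity: 3876 / 0.98 = 3955 g product.

3.95 kg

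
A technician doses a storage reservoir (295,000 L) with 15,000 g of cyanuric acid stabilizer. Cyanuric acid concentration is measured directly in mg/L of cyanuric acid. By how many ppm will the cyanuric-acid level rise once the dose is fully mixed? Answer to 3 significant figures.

50.8 ppm

Rise: 15,000 g / 295,000 L × 1000 = 50.85 mg/L.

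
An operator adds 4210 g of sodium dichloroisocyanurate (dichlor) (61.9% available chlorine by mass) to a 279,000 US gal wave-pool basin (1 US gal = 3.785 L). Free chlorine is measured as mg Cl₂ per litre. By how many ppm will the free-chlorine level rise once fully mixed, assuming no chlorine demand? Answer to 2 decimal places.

2.47 ppm

Volume: 279,000 US gal × 3.785 L/gal = 1,056,015 L.
Available chlorine delivered: 4210 g × 0.619 = 2606 g as Cl₂.
Concentration rise: 2606 g / 1,056,015 L = 2.468 mg/L = 2.47 ppm.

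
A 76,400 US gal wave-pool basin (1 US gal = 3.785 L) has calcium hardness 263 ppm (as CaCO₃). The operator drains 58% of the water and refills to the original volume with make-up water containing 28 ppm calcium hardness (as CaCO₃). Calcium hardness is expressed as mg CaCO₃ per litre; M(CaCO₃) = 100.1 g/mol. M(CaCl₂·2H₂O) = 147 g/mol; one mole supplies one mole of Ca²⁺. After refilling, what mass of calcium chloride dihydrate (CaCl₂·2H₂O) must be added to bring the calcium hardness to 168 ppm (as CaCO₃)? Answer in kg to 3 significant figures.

Volume: 76,400 US gal × 3.785 L/gal = 289,174 L.
After draining 58% and refilling: 263 × 0.42 + 28 × 0.58 = 126.7 ppm.
Deficit to target: 168 − 126.7 = 41.3 mg/L.
As CaCO₃: 41.3 mg/L × 289,174 L = 11,940 g; ÷ 100.1 = 119.3 mol Ca²⁺.
Mass: 119.3 × 147 = 17,540 g.

17.5 kg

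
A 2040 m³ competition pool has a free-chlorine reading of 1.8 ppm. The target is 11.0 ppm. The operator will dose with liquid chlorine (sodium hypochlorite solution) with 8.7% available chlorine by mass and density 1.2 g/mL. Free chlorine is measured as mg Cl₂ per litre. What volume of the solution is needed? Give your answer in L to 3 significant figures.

Volume: 2040 m³ = 2,040,000 L.
Chlorine deficit: 11.0 − 1.8 = 9.2 ppm = 9.2 mg/L as Cl₂.
Cl₂ equivalent needed: 9.2 mg/L × 2,040,000 L = 18,770,000 mg = 18,770 g.
Product at 8.7% available chlorine: 18,770 / 0.087 = 215,700 g.
Volume at density 1.2 g/mL: 215,700 g ÷ 1.2 g/mL = 179,800 mL.

180 L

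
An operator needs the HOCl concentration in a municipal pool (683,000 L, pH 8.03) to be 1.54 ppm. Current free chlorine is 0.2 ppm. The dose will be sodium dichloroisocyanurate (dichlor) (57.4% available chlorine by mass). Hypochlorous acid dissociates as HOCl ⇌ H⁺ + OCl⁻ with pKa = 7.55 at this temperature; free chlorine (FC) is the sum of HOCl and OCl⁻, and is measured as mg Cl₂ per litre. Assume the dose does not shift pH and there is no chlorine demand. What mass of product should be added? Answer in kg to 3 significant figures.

[OCl⁻]/[HOCl] = 10^(pH − pKa) = 10^(8.03 − 7.55) = 3.02; fraction as HOCl = 1/(1 + 3.02) = 0.2488.
Free chlorine required for 1.54 ppm HOCl: 1.54 / 0.2488 = 6.191 ppm.
FC to add: 6.191 − 0.2 = 5.991 mg/L as Cl₂.
Cl₂ equivalent: 5.991 mg/L × 683,000 L = 4092 g.
Product at 57.4% available Cl: 4092 / 0.574 = 7128 g.

7.13 kg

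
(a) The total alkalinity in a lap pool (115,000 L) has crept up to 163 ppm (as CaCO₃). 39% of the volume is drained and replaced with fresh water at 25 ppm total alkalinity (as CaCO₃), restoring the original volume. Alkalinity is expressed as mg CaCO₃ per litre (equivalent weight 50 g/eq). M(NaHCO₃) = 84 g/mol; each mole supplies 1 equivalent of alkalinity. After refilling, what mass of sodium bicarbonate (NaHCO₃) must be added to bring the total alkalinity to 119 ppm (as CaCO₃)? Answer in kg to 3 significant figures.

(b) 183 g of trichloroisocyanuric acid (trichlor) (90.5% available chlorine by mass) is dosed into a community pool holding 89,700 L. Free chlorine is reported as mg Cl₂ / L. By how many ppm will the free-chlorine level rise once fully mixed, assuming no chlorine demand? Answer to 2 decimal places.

(a) 1.90 kg; (b) 1.85 ppm

(a) After draining 39% and refilling: 163 × 0.61 + 25 × 0.39 = 109.18 ppm.
(a) Deficit to target: 119 − 109.18 = 9.82 mg/L.
(a) As CaCO₃: 9.82 mg/L × 115,000 L = 1129 g; ÷ 50 g/eq ÷ 1 = 22.59 mol NaHCO₃.
(a) Mass: 22.59 × 84 = 1897 g.

(b) Available chlorine delivered: 183 g × 0.905 = 165.6 g as Cl₂.
(b) Concentration rise: 165.6 g / 89,700 L = 1.846 mg/L = 1.85 ppm.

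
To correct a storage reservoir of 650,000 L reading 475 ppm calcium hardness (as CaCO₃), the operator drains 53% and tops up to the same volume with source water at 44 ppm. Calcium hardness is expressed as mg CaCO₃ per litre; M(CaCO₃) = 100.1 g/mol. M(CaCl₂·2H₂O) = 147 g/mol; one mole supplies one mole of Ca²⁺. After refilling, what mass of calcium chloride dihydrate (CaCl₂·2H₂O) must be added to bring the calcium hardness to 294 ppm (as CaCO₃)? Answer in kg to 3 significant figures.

45.3 kg

After draining 53% and refilling: 475 × 0.47 + 44 × 0.53 = 246.57 ppm.
Deficit to target: 294 − 246.57 = 47.43 mg/L.
As CaCO₃: 47.43 mg/L × 650,000 L = 30,830 g; ÷ 100.1 = 308 mol Ca²⁺.
Mass: 308 × 147 = 45,270 g.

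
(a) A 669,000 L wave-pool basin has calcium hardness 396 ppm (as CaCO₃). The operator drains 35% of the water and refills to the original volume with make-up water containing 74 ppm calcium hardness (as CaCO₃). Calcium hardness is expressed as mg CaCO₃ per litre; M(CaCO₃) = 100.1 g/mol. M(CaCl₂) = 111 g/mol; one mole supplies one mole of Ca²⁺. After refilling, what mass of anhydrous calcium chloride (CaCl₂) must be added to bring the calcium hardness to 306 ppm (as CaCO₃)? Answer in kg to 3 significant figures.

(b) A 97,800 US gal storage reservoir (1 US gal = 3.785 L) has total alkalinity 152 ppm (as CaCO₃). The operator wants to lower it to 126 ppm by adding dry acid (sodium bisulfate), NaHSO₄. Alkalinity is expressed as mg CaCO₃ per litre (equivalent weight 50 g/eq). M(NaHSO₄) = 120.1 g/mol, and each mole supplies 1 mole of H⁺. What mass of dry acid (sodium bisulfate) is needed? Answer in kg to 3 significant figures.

(a) After draining 35% and refilling: 396 × 0.65 + 74 × 0.35 = 283.3 ppm.
(a) Deficit to target: 306 − 283.3 = 22.7 mg/L.
(a) As CaCO₃: 22.7 mg/L × 669,000 L = 15,190 g; ÷ 100.1 = 151.7 mol Ca²⁺.
(a) Mass: 151.7 × 111 = 16,840 g.

(b) Volume: 97,800 US gal × 3.785 L/gal = 370,173 L.
(b) Alkalinity to neutralize: (152 − 126) = 26 mg/L as CaCO₃ × 370,173 L = 9624 g as CaCO₃.
(b) Equivalents of H⁺ required: 9624 ÷ 50 g/eq = 192.5 eq = 192.5 mol NaHSO₄.
(b) Mass of NaHSO₄: 192.5 × 120.1 = 23,120 g.

(a) 16.8 kg; (b) 23.1 kg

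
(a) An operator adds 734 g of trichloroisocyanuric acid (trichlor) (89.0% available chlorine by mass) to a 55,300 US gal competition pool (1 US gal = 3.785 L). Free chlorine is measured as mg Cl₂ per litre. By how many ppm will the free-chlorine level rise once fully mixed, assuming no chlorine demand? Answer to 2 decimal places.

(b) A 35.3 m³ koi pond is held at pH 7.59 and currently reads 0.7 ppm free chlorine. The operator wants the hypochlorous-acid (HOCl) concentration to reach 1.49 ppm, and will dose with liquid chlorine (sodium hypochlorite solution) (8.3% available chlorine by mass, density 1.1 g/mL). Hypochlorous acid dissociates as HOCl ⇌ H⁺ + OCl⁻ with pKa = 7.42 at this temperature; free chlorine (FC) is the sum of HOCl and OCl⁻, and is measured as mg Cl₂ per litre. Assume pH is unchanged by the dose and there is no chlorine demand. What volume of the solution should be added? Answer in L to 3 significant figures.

(a) Volume: 55,300 US gal × 3.785 L/gal = 209,310 L.
(a) Available chlorine delivered: 734 g × 0.89 = 653.3 g as Cl₂.
(a) Concentration rise: 653.3 g / 209,310 L = 3.121 mg/L = 3.12 ppm.

(b) Volume: 35.3 m³ = 35,300 L.
(b) [OCl⁻]/[HOCl] = 10^(pH − pKa) = 10^(7.59 − 7.42) = 1.479; fraction as HOCl = 1/(1 + 1.479) = 0.4034.
(b) Free chlorine required for 1.49 ppm HOCl: 1.49 / 0.4034 = 3.694 ppm.
(b) FC to add: 3.694 − 0.7 = 2.994 mg/L as Cl₂.
(b) Cl₂ equivalent: 2.994 mg/L × 35,300 L = 105.7 g.
(b) Product at 8.3% available Cl: 105.7 / 0.083 = 1273 g.
(b) Volume: 1273 g ÷ 1.1 g/mL = 1158 mL.

(a) 3.12 ppm; (b) 1.16 L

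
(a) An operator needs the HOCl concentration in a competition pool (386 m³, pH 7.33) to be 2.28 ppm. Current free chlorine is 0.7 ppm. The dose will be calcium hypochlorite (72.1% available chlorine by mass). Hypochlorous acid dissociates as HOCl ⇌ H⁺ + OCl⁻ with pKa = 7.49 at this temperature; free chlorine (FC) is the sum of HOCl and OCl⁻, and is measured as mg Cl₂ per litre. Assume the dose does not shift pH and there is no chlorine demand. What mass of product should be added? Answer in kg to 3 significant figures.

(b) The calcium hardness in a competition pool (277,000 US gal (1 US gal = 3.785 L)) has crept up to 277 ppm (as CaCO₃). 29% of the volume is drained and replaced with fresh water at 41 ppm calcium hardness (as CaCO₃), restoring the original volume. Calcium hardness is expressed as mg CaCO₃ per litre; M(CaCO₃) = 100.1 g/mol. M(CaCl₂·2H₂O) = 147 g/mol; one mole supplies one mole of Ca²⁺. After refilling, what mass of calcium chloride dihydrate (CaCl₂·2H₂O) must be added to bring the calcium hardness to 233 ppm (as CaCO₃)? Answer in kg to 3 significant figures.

(a) Volume: 386 m³ = 386,000 L.
(a) [OCl⁻]/[HOCl] = 10^(pH − pKa) = 10^(7.33 − 7.49) = 0.6918; fraction as HOCl = 1/(1 + 0.6918) = 0.5911.
(a) Free chlorine required for 2.28 ppm HOCl: 2.28 / 0.5911 = 3.857 ppm.
(a) FC to add: 3.857 − 0.7 = 3.157 mg/L as Cl₂.
(a) Cl₂ equivalent: 3.157 mg/L × 386,000 L = 1219 g.
(a) Product at 72.1% available Cl: 1219 / 0.721 = 1690 g.

(b) Volume: 277,000 US gal × 3.785 L/gal = 1,048,445 L.
(b) After draining 29% and refilling: 277 × 0.71 + 41 × 0.29 = 208.56 ppm.
(b) Deficit to target: 233 − 208.56 = 24.44 mg/L.
(b) As CaCO₃: 24.44 mg/L × 1,048,445 L = 25,620 g; ÷ 100.1 = 256 mol Ca²⁺.
(b) Mass: 256 × 147 = 37,630 g.

(a) 1.69 kg; (b) 37.6 kg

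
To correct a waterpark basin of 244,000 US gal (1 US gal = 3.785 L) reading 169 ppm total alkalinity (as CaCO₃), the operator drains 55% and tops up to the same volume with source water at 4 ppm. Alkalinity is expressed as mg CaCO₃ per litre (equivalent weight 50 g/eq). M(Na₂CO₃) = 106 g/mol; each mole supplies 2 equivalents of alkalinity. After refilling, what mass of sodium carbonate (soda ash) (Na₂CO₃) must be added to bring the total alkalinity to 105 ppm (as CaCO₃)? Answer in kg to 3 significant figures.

Volume: 244,000 US gal × 3.785 L/gal = 923,540 L.
After draining 55% and refilling: 169 × 0.45 + 4 × 0.55 = 78.25 ppm.
Deficit to target: 105 − 78.25 = 26.75 mg/L.
As CaCO₃: 26.75 mg/L × 923,540 L = 24,700 g; ÷ 50 g/eq ÷ 2 = 247 mol Na₂CO₃.
Mass: 247 × 106 = 26,190 g.

26.2 kg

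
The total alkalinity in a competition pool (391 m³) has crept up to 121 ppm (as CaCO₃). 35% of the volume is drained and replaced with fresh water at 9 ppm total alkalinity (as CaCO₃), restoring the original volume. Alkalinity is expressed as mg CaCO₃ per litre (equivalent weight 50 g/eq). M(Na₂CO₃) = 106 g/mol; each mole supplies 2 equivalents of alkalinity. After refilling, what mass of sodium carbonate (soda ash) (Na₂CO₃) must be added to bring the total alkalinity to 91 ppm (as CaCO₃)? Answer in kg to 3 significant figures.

Volume: 391 m³ = 391,000 L.
After draining 35% and refilling: 121 × 0.65 + 9 × 0.35 = 81.8 ppm.
Deficit to target: 91 − 81.8 = 9.2 mg/L.
As CaCO₃: 9.2 mg/L × 391,000 L = 3597 g; ÷ 50 g/eq ÷ 2 = 35.97 mol Na₂CO₃.
Mass: 35.97 × 106 = 3813 g.

3.81 kg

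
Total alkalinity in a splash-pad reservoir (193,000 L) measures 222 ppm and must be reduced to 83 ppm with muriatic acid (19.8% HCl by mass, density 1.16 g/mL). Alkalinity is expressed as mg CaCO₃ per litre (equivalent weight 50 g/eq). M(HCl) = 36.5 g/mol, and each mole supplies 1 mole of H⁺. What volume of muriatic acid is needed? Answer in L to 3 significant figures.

Alkalinity to neutralize: (222 − 83) = 139 mg/L as CaCO₃ × 193,000 L = 26,830 g as CaCO₃.
Equivalents of H⁺ required: 26,830 ÷ 50 g/eq = 536.5 eq = 536.5 mol HCl.
Mass of HCl: 536.5 × 36.5 = 19,580 g.
Mass of 19.8% solution: 19,580 / 0.198 = 98,910 g.
Volume: 98,910 g ÷ 1.16 g/mL = 85,270 mL.

85.3 L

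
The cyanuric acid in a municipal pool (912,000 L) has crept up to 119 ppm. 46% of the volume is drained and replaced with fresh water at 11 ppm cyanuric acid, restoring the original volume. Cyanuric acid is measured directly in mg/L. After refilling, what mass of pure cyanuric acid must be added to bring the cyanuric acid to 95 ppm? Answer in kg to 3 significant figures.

23.4 kg

After draining 46% and refilling: 119 × 0.54 + 11 × 0.46 = 69.32 ppm.
Deficit to target: 95 − 69.32 = 25.68 mg/L.
Mass: 25.68 mg/L × 912,000 L = 23,420 g cyanuric acid.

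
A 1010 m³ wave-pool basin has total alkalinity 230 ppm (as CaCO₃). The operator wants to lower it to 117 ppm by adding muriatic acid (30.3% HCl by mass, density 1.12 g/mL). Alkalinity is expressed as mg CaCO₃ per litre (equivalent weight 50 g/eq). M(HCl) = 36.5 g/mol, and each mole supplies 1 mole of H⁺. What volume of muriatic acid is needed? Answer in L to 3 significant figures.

246 L

Volume: 1010 m³ = 1,010,000 L.
Alkalinity to neutralize: (230 − 117) = 113 mg/L as CaCO₃ × 1,010,000 L = 114,100 g as CaCO₃.
Equivalents of H⁺ required: 114,100 ÷ 50 g/eq = 2283 eq = 2283 mol HCl.
Mass of HCl: 2283 × 36.5 = 83,310 g.
Mass of 30.3% solution: 83,310 / 0.303 = 275,000 g.
Volume: 275,000 g ÷ 1.12 g/mL = 245,500 mL.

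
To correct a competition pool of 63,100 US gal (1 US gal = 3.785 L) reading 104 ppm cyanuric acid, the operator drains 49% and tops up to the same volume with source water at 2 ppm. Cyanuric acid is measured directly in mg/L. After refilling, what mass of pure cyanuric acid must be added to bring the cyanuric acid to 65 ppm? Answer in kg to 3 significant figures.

2.62 kg

Volume: 63,100 US gal × 3.785 L/gal = 238,834 L.
After draining 49% and refilling: 104 × 0.51 + 2 × 0.49 = 54.02 ppm.
Deficit to target: 65 − 54.02 = 10.98 mg/L.
Mass: 10.98 mg/L × 238,834 L = 2622 g cyanuric acid.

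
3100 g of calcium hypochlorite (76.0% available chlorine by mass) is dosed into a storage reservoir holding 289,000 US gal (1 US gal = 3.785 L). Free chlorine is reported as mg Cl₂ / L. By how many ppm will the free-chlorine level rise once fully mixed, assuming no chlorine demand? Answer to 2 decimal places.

2.15 ppm

Volume: 289,000 US gal × 3.785 L/gal = 1,093,865 L.
Available chlorine delivered: 3100 g × 0.76 = 2356 g as Cl₂.
Concentration rise: 2356 g / 1,093,865 L = 2.154 mg/L = 2.15 ppm.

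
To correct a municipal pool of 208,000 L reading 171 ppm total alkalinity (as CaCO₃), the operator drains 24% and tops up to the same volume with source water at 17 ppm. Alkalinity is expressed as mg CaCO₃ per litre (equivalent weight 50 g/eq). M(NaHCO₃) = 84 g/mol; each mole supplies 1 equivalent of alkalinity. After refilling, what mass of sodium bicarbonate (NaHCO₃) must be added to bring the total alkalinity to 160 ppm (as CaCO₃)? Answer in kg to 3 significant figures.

9.07 kg

After draining 24% and refilling: 171 × 0.76 + 17 × 0.24 = 134.04 ppm.
Deficit to target: 160 − 134.04 = 25.96 mg/L.
As CaCO₃: 25.96 mg/L × 208,000 L = 5400 g; ÷ 50 g/eq ÷ 1 = 108 mol NaHCO₃.
Mass: 108 × 84 = 9071 g.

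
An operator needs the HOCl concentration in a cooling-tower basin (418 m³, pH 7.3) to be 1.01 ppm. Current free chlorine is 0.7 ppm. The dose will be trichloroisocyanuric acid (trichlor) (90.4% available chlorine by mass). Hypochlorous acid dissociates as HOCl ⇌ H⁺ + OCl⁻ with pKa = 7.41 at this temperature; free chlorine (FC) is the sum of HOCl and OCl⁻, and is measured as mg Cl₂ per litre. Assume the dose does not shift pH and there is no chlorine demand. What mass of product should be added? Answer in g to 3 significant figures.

506 g

Volume: 418 m³ = 418,000 L.
[OCl⁻]/[HOCl] = 10^(pH − pKa) = 10^(7.3 − 7.41) = 0.7762; fraction as HOCl = 1/(1 + 0.7762) = 0.563.
Free chlorine required for 1.01 ppm HOCl: 1.01 / 0.563 = 1.794 ppm.
FC to add: 1.794 − 0.7 = 1.094 mg/L as Cl₂.
Cl₂ equivalent: 1.094 mg/L × 418,000 L = 457.3 g.
Product at 90.4% available Cl: 457.3 / 0.904 = 505.9 g.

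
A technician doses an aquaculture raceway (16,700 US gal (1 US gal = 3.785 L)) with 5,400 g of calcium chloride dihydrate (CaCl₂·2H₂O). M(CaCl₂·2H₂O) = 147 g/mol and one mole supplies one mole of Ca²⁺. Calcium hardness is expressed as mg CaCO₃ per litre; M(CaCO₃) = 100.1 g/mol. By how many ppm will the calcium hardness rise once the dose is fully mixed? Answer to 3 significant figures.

58.2 ppm

Volume: 16,700 US gal × 3.785 L/gal = 63,210 L.
Moles of Ca²⁺: 5,400 g ÷ 147 g/mol = 36.73 mol.
As CaCO₃: 36.73 mol × 100.1 g/mol = 3677 g.
Rise: 3677 g / 63,210 L × 1000 = 58.17 mg/L.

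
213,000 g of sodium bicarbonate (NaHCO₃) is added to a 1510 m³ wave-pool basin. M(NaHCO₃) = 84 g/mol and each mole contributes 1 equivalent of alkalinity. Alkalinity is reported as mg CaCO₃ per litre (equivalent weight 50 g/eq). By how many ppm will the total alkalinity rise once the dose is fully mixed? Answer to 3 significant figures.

Volume: 1510 m³ = 1,510,000 L.
Moles of NaHCO₃: 213,000 g ÷ 84 g/mol = 2536 mol → 2536 eq of alkalinity.
As CaCO₃: 2536 eq × 50 g/eq = 126,800 g.
Rise: 126,800 g / 1,510,000 L × 1000 = 83.96 mg/L.

84.0 ppm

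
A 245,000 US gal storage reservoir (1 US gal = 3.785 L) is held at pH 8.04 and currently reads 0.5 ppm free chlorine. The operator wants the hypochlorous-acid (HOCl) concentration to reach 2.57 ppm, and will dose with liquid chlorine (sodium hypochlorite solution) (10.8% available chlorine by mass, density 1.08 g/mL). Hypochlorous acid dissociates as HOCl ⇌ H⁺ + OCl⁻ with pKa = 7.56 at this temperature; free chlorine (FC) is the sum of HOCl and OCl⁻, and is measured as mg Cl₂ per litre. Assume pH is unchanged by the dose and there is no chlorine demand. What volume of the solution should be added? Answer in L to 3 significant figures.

Volume: 245,000 US gal × 3.785 L/gal = 927,325 L.
[OCl⁻]/[HOCl] = 10^(pH − pKa) = 10^(8.04 − 7.56) = 3.02; fraction as HOCl = 1/(1 + 3.02) = 0.2488.
Free chlorine required for 2.57 ppm HOCl: 2.57 / 0.2488 = 10.33 ppm.
FC to add: 10.33 − 0.5 = 9.831 mg/L as Cl₂.
Cl₂ equivalent: 9.831 mg/L × 927,325 L = 9117 g.
Product at 10.8% available Cl: 9117 / 0.108 = 84,410 g.
Volume: 84,410 g ÷ 1.08 g/mL = 78,160 mL.

78.2 L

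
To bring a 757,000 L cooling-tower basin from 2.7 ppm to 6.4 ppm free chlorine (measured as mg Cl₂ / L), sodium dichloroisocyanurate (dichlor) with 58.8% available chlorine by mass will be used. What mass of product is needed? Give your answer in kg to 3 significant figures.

4.76 kg

Chlorine deficit: 6.4 − 2.7 = 3.7 ppm = 3.7 mg/L as Cl₂.
Cl₂ equivalent needed: 3.7 mg/L × 757,000 L = 2,801,000 mg = 2801 g.
Product at 58.8% available chlorine: 2801 / 0.588 = 4763 g.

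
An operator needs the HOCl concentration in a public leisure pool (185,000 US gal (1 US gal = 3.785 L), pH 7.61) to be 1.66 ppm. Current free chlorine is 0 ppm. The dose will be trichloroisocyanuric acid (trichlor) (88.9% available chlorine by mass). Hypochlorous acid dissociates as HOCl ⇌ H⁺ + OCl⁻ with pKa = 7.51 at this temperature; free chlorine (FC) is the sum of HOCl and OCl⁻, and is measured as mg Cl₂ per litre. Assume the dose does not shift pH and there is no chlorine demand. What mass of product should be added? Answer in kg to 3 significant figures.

2.95 kg

Volume: 185,000 US gal × 3.785 L/gal = 700,225 L.
[OCl⁻]/[HOCl] = 10^(pH − pKa) = 10^(7.61 − 7.51) = 1.259; fraction as HOCl = 1/(1 + 1.259) = 0.4427.
Free chlorine required for 1.66 ppm HOCl: 1.66 / 0.4427 = 3.75 ppm.
FC to add: 3.75 − 0 = 3.75 mg/L as Cl₂.
Cl₂ equivalent: 3.75 mg/L × 700,225 L = 2626 g.
Product at 88.9% available Cl: 2626 / 0.889 = 2954 g.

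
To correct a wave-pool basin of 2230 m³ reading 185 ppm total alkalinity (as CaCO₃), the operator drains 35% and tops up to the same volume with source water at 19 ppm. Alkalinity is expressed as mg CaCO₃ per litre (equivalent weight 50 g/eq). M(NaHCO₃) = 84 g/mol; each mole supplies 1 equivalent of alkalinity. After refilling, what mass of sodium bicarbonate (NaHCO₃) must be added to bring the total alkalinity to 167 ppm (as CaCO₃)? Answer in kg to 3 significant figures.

150 kg

Volume: 2230 m³ = 2,230,000 L.
After draining 35% and refilling: 185 × 0.65 + 19 × 0.35 = 126.9 ppm.
Deficit to target: 167 − 126.9 = 40.1 mg/L.
As CaCO₃: 40.1 mg/L × 2,230,000 L = 89,420 g; ÷ 50 g/eq ÷ 1 = 1788 mol NaHCO₃.
Mass: 1788 × 84 = 150,200 g.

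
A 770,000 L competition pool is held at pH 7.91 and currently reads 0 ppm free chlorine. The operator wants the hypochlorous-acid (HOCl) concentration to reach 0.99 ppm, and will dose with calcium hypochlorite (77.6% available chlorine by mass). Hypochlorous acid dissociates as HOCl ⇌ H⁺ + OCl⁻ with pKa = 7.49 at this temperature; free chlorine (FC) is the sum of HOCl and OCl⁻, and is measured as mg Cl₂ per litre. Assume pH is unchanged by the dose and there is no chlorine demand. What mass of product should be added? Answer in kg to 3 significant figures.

[OCl⁻]/[HOCl] = 10^(pH − pKa) = 10^(7.91 − 7.49) = 2.63; fraction as HOCl = 1/(1 + 2.63) = 0.2755.
Free chlorine required for 0.99 ppm HOCl: 0.99 / 0.2755 = 3.594 ppm.
FC to add: 3.594 − 0 = 3.594 mg/L as Cl₂.
Cl₂ equivalent: 3.594 mg/L × 770,000 L = 2767 g.
Product at 77.6% available Cl: 2767 / 0.776 = 3566 g.

3.57 kg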